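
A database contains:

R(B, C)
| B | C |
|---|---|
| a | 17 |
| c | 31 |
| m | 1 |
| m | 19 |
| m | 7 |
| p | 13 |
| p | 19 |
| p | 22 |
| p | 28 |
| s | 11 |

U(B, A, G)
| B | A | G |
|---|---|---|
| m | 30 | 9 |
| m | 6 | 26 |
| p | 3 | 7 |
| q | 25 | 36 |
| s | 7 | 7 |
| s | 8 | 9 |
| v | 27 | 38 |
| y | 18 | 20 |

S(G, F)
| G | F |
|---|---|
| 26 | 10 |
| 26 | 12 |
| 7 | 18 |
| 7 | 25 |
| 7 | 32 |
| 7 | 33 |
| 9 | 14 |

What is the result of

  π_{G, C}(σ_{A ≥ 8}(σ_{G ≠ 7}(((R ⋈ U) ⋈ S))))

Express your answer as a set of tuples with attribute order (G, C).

{(9, 1), (9, 11), (9, 19), (9, 7)}

R ⋈ U (natural join on B): {(m, 1, 30, 9), (m, 1, 6, 26), (m, 19, 30, 9), (m, 19, 6, 26), (m, 7, 30, 9), (m, 7, 6, 26), (p, 13, 3, 7), (p, 19, 3, 7), (p, 22, 3, 7), (p, 28, 3, 7), (s, 11, 7, 7), (s, 11, 8, 9)}
(R ⋈ U) ⋈ S (natural join on G): {(m, 1, 30, 9, 14), (m, 1, 6, 26, 10), (m, 1, 6, 26, 12), (m, 19, 30, 9, 14), (m, 19, 6, 26, 10), (m, 19, 6, 26, 12), (m, 7, 30, 9, 14), (m, 7, 6, 26, 10), (m, 7, 6, 26, 12), (p, 13, 3, 7, 18), (p, 13, 3, 7, 25), (p, 13, 3, 7, 32), (p, 13, 3, 7, 33), (p, 19, 3, 7, 18), (p, 19, 3, 7, 25), (p, 19, 3, 7, 32), (p, 19, 3, 7, 33), (p, 22, 3, 7, 18), (p, 22, 3, 7, 25), (p, 22, 3, 7, 32), (p, 22, 3, 7, 33), (p, 28, 3, 7, 18), (p, 28, 3, 7, 25), (p, 28, 3, 7, 32), (p, 28, 3, 7, 33), (s, 11, 7, 7, 18), (s, 11, 7, 7, 25), (s, 11, 7, 7, 32), (s, 11, 7, 7, 33), (s, 11, 8, 9, 14)}
Selection G ≠ 7: {(m, 1, 30, 9, 14), (m, 1, 6, 26, 10), (m, 1, 6, 26, 12), (m, 19, 30, 9, 14), (m, 19, 6, 26, 10), (m, 19, 6, 26, 12), (m, 7, 30, 9, 14), (m, 7, 6, 26, 10), (m, 7, 6, 26, 12), (s, 11, 8, 9, 14)}
Selection A ≥ 8: {(m, 1, 30, 9, 14), (m, 19, 30, 9, 14), (m, 7, 30, 9, 14), (s, 11, 8, 9, 14)}
Keep only column(s) G, C: {(9, 1), (9, 11), (9, 19), (9, 7)}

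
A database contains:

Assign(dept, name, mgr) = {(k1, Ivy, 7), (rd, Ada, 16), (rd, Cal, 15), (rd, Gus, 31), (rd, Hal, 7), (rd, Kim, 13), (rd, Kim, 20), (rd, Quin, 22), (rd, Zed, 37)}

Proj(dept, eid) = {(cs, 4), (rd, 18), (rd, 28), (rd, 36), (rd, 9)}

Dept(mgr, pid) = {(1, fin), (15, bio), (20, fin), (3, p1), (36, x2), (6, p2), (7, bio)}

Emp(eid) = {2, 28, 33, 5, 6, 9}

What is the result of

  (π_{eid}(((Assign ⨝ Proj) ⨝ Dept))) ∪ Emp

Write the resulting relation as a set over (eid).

{18, 2, 28, 33, 36, 5, 6, 9}

Assign ⋈ Proj (natural join on dept): {(rd, Ada, 16, 18), (rd, Ada, 16, 28), (rd, Ada, 16, 36), (rd, Ada, 16, 9), (rd, Cal, 15, 18), (rd, Cal, 15, 28), (rd, Cal, 15, 36), (rd, Cal, 15, 9), (rd, Gus, 31, 18), (rd, Gus, 31, 28), (rd, Gus, 31, 36), (rd, Gus, 31, 9), (rd, Hal, 7, 18), (rd, Hal, 7, 28), (rd, Hal, 7, 36), (rd, Hal, 7, 9), (rd, Kim, 13, 18), (rd, Kim, 13, 28), (rd, Kim, 13, 36), (rd, Kim, 13, 9), (rd, Kim, 20, 18), (rd, Kim, 20, 28), (rd, Kim, 20, 36), (rd, Kim, 20, 9), (rd, Quin, 22, 18), (rd, Quin, 22, 28), (rd, Quin, 22, 36), (rd, Quin, 22, 9), (rd, Zed, 37, 18), (rd, Zed, 37, 28), (rd, Zed, 37, 36), (rd, Zed, 37, 9)}
(Assign ⨝ Proj) ⋈ Dept (natural join on mgr): {(rd, Cal, 15, 18, bio), (rd, Cal, 15, 28, bio), (rd, Cal, 15, 36, bio), (rd, Cal, 15, 9, bio), (rd, Hal, 7, 18, bio), (rd, Hal, 7, 28, bio), (rd, Hal, 7, 36, bio), (rd, Hal, 7, 9, bio), (rd, Kim, 20, 18, fin), (rd, Kim, 20, 28, fin), (rd, Kim, 20, 36, fin), (rd, Kim, 20, 9, fin)}
Projecting to eid (8 duplicate(s) eliminated): {18, 28, 36, 9}
Taking the union: {18, 2, 28, 33, 36, 5, 6, 9}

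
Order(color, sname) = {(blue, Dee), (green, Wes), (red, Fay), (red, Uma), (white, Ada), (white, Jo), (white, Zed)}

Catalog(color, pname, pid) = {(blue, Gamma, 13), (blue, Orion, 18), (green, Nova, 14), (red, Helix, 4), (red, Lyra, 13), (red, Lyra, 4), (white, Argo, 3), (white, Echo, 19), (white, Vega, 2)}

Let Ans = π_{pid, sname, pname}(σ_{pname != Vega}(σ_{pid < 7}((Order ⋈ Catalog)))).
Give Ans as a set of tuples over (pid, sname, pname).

{(3, Ada, Argo), (3, Jo, Argo), (3, Zed, Argo), (4, Fay, Helix), (4, Fay, Lyra), (4, Uma, Helix), (4, Uma, Lyra)}

Order ⋈ Catalog (natural join on color): {(blue, Dee, Gamma, 13), (blue, Dee, Orion, 18), (green, Wes, Nova, 14), (red, Fay, Helix, 4), (red, Fay, Lyra, 13), (red, Fay, Lyra, 4), (red, Uma, Helix, 4), (red, Uma, Lyra, 13), (red, Uma, Lyra, 4), (white, Ada, Argo, 3), (white, Ada, Echo, 19), (white, Ada, Vega, 2), (white, Jo, Argo, 3), (white, Jo, Echo, 19), (white, Jo, Vega, 2), (white, Zed, Argo, 3), (white, Zed, Echo, 19), (white, Zed, Vega, 2)}
Apply σ_{pid < 7}; surviving tuples: {(red, Fay, Helix, 4), (red, Fay, Lyra, 4), (red, Uma, Helix, 4), (red, Uma, Lyra, 4), (white, Ada, Argo, 3), (white, Ada, Vega, 2), (white, Jo, Argo, 3), (white, Jo, Vega, 2), (white, Zed, Argo, 3), (white, Zed, Vega, 2)}
Apply σ_{pname != Vega}; surviving tuples: {(red, Fay, Helix, 4), (red, Fay, Lyra, 4), (red, Uma, Helix, 4), (red, Uma, Lyra, 4), (white, Ada, Argo, 3), (white, Jo, Argo, 3), (white, Zed, Argo, 3)}
Projecting to pid, sname, pname: {(3, Ada, Argo), (3, Jo, Argo), (3, Zed, Argo), (4, Fay, Helix), (4, Fay, Lyra), (4, Uma, Helix), (4, Uma, Lyra)}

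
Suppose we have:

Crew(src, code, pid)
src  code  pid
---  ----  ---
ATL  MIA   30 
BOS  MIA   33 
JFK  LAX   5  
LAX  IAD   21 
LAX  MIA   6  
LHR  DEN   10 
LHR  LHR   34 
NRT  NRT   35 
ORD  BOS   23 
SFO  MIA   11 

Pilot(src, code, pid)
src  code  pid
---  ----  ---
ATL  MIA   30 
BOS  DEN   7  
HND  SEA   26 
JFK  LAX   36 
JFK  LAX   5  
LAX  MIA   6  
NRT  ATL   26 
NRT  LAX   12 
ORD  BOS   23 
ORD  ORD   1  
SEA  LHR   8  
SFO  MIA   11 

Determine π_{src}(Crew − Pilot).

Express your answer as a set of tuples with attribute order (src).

Set difference of the two operands is {(BOS, MIA, 33), (LAX, IAD, 21), (LHR, DEN, 10), (LHR, LHR, 34), (NRT, NRT, 35)}.
π[src]: project onto (src) (1 duplicate(s) eliminated) → {BOS, LAX, LHR, NRT}

{BOS, LAX, LHR, NRT}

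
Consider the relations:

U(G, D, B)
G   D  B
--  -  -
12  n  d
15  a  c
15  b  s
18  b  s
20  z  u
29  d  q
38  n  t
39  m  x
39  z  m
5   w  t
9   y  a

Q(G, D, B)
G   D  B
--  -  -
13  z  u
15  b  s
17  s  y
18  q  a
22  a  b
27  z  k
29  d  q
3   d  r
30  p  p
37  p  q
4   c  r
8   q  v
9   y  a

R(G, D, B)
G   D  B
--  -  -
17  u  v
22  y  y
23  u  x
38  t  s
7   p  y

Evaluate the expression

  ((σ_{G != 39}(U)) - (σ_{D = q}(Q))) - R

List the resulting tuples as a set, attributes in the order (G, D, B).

Filtering on G != 39 leaves {(12, n, d), (15, a, c), (15, b, s), (18, b, s), (20, z, u), (29, d, q), (38, n, t), (5, w, t), (9, y, a)}.
Filtering on D = q leaves {(18, q, a), (8, q, v)}.
Difference: {(12, n, d), (15, a, c), (15, b, s), (18, b, s), (20, z, u), (29, d, q), (38, n, t), (5, w, t), (9, y, a)} with {(18, q, a), (8, q, v)} → {(12, n, d), (15, a, c), (15, b, s), (18, b, s), (20, z, u), (29, d, q), (38, n, t), (5, w, t), (9, y, a)}
Difference: {(12, n, d), (15, a, c), (15, b, s), (18, b, s), (20, z, u), (29, d, q), (38, n, t), (5, w, t), (9, y, a)} with {(17, u, v), (22, y, y), (23, u, x), (38, t, s), (7, p, y)} → {(12, n, d), (15, a, c), (15, b, s), (18, b, s), (20, z, u), (29, d, q), (38, n, t), (5, w, t), (9, y, a)}

{(12, n, d), (15, a, c), (15, b, s), (18, b, s), (20, z, u), (29, d, q), (38, n, t), (5, w, t), (9, y, a)}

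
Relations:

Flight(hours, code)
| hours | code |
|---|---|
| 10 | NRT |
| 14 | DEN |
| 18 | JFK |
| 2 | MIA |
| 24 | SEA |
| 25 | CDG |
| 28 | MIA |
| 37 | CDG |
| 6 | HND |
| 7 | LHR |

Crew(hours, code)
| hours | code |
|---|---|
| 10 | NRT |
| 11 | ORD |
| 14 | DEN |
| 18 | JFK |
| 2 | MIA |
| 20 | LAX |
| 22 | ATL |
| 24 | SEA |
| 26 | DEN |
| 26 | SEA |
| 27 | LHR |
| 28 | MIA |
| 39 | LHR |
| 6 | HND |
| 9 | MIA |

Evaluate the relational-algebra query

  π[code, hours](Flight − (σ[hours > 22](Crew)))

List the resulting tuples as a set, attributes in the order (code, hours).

{(CDG, 25), (CDG, 37), (DEN, 14), (HND, 6), (JFK, 18), (LHR, 7), (MIA, 2), (NRT, 10)}

Selection hours > 22: {(24, SEA), (26, DEN), (26, SEA), (27, LHR), (28, MIA), (39, LHR)}
Difference: {(10, NRT), (14, DEN), (18, JFK), (2, MIA), (24, SEA), (25, CDG), (28, MIA), (37, CDG), (6, HND), (7, LHR)} with {(24, SEA), (26, DEN), (26, SEA), (27, LHR), (28, MIA), (39, LHR)} → {(10, NRT), (14, DEN), (18, JFK), (2, MIA), (25, CDG), (37, CDG), (6, HND), (7, LHR)}
π_{code, hours} gives {(CDG, 25), (CDG, 37), (DEN, 14), (HND, 6), (JFK, 18), (LHR, 7), (MIA, 2), (NRT, 10)}.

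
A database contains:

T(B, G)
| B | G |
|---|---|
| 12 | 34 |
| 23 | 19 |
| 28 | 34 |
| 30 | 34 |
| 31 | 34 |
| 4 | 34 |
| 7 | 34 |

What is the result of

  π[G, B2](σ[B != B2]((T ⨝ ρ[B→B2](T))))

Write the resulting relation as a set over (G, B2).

ρ[B→B2]: schema becomes (B2, G); tuples unchanged.
T ⋈ ρ[B→B2](T) (natural join on G): {(12, 34, 12), (12, 34, 28), (12, 34, 30), (12, 34, 31), (12, 34, 4), (12, 34, 7), (23, 19, 23), (28, 34, 12), (28, 34, 28), (28, 34, 30), (28, 34, 31), (28, 34, 4), (28, 34, 7), (30, 34, 12), (30, 34, 28), (30, 34, 30), (30, 34, 31), (30, 34, 4), (30, 34, 7), (31, 34, 12), (31, 34, 28), (31, 34, 30), (31, 34, 31), (31, 34, 4), (31, 34, 7), (4, 34, 12), (4, 34, 28), (4, 34, 30), (4, 34, 31), (4, 34, 4), (4, 34, 7), (7, 34, 12), (7, 34, 28), (7, 34, 30), (7, 34, 31), (7, 34, 4), (7, 34, 7)}
Apply σ_{B != B2}; surviving tuples: {(12, 34, 28), (12, 34, 30), (12, 34, 31), (12, 34, 4), (12, 34, 7), (28, 34, 12), (28, 34, 30), (28, 34, 31), (28, 34, 4), (28, 34, 7), (30, 34, 12), (30, 34, 28), (30, 34, 31), (30, 34, 4), (30, 34, 7), (31, 34, 12), (31, 34, 28), (31, 34, 30), (31, 34, 4), (31, 34, 7), (4, 34, 12), (4, 34, 28), (4, 34, 30), (4, 34, 31), (4, 34, 7), (7, 34, 12), (7, 34, 28), (7, 34, 30), (7, 34, 31), (7, 34, 4)}
Projecting to G, B2 (24 duplicate(s) eliminated): {(34, 12), (34, 28), (34, 30), (34, 31), (34, 4), (34, 7)}

{(34, 12), (34, 28), (34, 30), (34, 31), (34, 4), (34, 7)}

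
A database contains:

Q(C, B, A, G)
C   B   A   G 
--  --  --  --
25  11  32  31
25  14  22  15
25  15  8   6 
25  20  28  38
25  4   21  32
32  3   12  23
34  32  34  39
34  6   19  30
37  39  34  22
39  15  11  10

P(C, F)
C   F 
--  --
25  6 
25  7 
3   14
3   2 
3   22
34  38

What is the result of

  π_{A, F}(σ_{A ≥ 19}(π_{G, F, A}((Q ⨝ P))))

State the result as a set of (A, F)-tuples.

Natural join on C: {(25, 11, 32, 31, 6), (25, 11, 32, 31, 7), (25, 14, 22, 15, 6), (25, 14, 22, 15, 7), (25, 15, 8, 6, 6), (25, 15, 8, 6, 7), (25, 20, 28, 38, 6), (25, 20, 28, 38, 7), (25, 4, 21, 32, 6), (25, 4, 21, 32, 7), (34, 32, 34, 39, 38), (34, 6, 19, 30, 38)}
π[G, F, A]: project onto (G, F, A) → {(15, 6, 22), (15, 7, 22), (30, 38, 19), (31, 6, 32), (31, 7, 32), (32, 6, 21), (32, 7, 21), (38, 6, 28), (38, 7, 28), (39, 38, 34), (6, 6, 8), (6, 7, 8)}
Selection A ≥ 19: {(15, 6, 22), (15, 7, 22), (30, 38, 19), (31, 6, 32), (31, 7, 32), (32, 6, 21), (32, 7, 21), (38, 6, 28), (38, 7, 28), (39, 38, 34)}
π[A, F]: project onto (A, F) → {(19, 38), (21, 6), (21, 7), (22, 6), (22, 7), (28, 6), (28, 7), (32, 6), (32, 7), (34, 38)}

{(19, 38), (21, 6), (21, 7), (22, 6), (22, 7), (28, 6), (28, 7), (32, 6), (32, 7), (34, 38)}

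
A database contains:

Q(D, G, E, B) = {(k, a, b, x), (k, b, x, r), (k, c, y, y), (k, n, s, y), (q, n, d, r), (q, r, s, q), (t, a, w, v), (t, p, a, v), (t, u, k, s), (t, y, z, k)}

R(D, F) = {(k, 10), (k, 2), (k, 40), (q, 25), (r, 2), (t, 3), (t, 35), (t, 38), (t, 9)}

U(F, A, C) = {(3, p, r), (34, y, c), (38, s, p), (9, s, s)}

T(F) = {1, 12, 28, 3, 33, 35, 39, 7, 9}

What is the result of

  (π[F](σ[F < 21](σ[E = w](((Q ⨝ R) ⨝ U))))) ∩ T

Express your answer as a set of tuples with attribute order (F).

Q ⋈ R (natural join on D): {(k, a, b, x, 10), (k, a, b, x, 2), (k, a, b, x, 40), (k, b, x, r, 10), (k, b, x, r, 2), (k, b, x, r, 40), (k, c, y, y, 10), (k, c, y, y, 2), (k, c, y, y, 40), (k, n, s, y, 10), (k, n, s, y, 2), (k, n, s, y, 40), (q, n, d, r, 25), (q, r, s, q, 25), (t, a, w, v, 3), (t, a, w, v, 35), (t, a, w, v, 38), (t, a, w, v, 9), (t, p, a, v, 3), (t, p, a, v, 35), (t, p, a, v, 38), (t, p, a, v, 9), (t, u, k, s, 3), (t, u, k, s, 35), (t, u, k, s, 38), (t, u, k, s, 9), (t, y, z, k, 3), (t, y, z, k, 35), (t, y, z, k, 38), (t, y, z, k, 9)}
(Q ⨝ R) ⋈ U (natural join on F): {(t, a, w, v, 3, p, r), (t, a, w, v, 38, s, p), (t, a, w, v, 9, s, s), (t, p, a, v, 3, p, r), (t, p, a, v, 38, s, p), (t, p, a, v, 9, s, s), (t, u, k, s, 3, p, r), (t, u, k, s, 38, s, p), (t, u, k, s, 9, s, s), (t, y, z, k, 3, p, r), (t, y, z, k, 38, s, p), (t, y, z, k, 9, s, s)}
Selection E = w: {(t, a, w, v, 3, p, r), (t, a, w, v, 38, s, p), (t, a, w, v, 9, s, s)}
Selection F < 21: {(t, a, w, v, 3, p, r), (t, a, w, v, 9, s, s)}
π[F]: project onto (F) → {3, 9}
Intersection: {3, 9} with {1, 12, 28, 3, 33, 35, 39, 7, 9} → {3, 9}

{3, 9}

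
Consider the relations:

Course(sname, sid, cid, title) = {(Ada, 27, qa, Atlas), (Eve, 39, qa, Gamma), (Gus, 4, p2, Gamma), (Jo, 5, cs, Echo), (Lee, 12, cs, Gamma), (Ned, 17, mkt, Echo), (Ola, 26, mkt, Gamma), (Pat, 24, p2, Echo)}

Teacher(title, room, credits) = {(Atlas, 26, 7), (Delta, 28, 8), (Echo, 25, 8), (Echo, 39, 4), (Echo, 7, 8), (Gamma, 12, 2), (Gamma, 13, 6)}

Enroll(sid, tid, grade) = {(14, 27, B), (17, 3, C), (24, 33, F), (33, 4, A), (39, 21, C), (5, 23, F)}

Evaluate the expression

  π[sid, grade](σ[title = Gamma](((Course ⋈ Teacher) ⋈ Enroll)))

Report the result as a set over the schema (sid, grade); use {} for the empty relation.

Natural join on title: {(Ada, 27, qa, Atlas, 26, 7), (Eve, 39, qa, Gamma, 12, 2), (Eve, 39, qa, Gamma, 13, 6), (Gus, 4, p2, Gamma, 12, 2), (Gus, 4, p2, Gamma, 13, 6), (Jo, 5, cs, Echo, 25, 8), (Jo, 5, cs, Echo, 39, 4), (Jo, 5, cs, Echo, 7, 8), (Lee, 12, cs, Gamma, 12, 2), (Lee, 12, cs, Gamma, 13, 6), (Ned, 17, mkt, Echo, 25, 8), (Ned, 17, mkt, Echo, 39, 4), (Ned, 17, mkt, Echo, 7, 8), (Ola, 26, mkt, Gamma, 12, 2), (Ola, 26, mkt, Gamma, 13, 6), (Pat, 24, p2, Echo, 25, 8), (Pat, 24, p2, Echo, 39, 4), (Pat, 24, p2, Echo, 7, 8)}
Natural join on sid: {(Eve, 39, qa, Gamma, 12, 2, 21, C), (Eve, 39, qa, Gamma, 13, 6, 21, C), (Jo, 5, cs, Echo, 25, 8, 23, F), (Jo, 5, cs, Echo, 39, 4, 23, F), (Jo, 5, cs, Echo, 7, 8, 23, F), (Ned, 17, mkt, Echo, 25, 8, 3, C), (Ned, 17, mkt, Echo, 39, 4, 3, C), (Ned, 17, mkt, Echo, 7, 8, 3, C), (Pat, 24, p2, Echo, 25, 8, 33, F), (Pat, 24, p2, Echo, 39, 4, 33, F), (Pat, 24, p2, Echo, 7, 8, 33, F)}
Filtering on title = Gamma leaves {(Eve, 39, qa, Gamma, 12, 2, 21, C), (Eve, 39, qa, Gamma, 13, 6, 21, C)}.
π[sid, grade]: project onto (sid, grade) (1 duplicate(s) eliminated) → {(39, C)}

{(39, C)}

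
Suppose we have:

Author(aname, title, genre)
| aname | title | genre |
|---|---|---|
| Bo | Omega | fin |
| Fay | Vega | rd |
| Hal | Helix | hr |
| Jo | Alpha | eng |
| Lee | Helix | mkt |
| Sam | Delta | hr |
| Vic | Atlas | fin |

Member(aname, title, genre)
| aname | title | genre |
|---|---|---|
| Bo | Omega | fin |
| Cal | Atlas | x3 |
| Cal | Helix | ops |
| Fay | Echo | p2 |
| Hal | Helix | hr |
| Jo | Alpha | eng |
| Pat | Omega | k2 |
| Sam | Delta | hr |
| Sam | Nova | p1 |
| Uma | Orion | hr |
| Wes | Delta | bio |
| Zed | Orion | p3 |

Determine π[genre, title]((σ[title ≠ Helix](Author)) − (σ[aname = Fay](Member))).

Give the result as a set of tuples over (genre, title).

{(eng, Alpha), (fin, Atlas), (fin, Omega), (hr, Delta), (rd, Vega)}

Selection title ≠ Helix: {(Bo, Omega, fin), (Fay, Vega, rd), (Jo, Alpha, eng), (Sam, Delta, hr), (Vic, Atlas, fin)}
Selection aname = Fay: {(Fay, Echo, p2)}
Taking the difference: {(Bo, Omega, fin), (Fay, Vega, rd), (Jo, Alpha, eng), (Sam, Delta, hr), (Vic, Atlas, fin)}
π[genre, title]: project onto (genre, title) → {(eng, Alpha), (fin, Atlas), (fin, Omega), (hr, Delta), (rd, Vega)}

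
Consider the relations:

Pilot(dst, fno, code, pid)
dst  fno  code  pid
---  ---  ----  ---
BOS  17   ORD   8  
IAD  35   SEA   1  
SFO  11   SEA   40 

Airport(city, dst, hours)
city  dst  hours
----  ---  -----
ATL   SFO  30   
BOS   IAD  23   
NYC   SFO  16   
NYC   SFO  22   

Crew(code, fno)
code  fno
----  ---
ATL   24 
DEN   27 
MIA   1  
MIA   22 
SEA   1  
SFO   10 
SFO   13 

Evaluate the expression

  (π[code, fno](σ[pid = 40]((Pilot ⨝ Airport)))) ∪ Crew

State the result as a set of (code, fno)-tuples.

Joining Pilot and Airport on dst yields {(IAD, 35, SEA, 1, BOS, 23), (SFO, 11, SEA, 40, ATL, 30), (SFO, 11, SEA, 40, NYC, 16), (SFO, 11, SEA, 40, NYC, 22)}.
Selection pid = 40: {(SFO, 11, SEA, 40, ATL, 30), (SFO, 11, SEA, 40, NYC, 16), (SFO, 11, SEA, 40, NYC, 22)}
Projecting to code, fno (2 duplicate(s) eliminated): {(SEA, 11)}
Union: {(SEA, 11)} with {(ATL, 24), (DEN, 27), (MIA, 1), (MIA, 22), (SEA, 1), (SFO, 10), (SFO, 13)} → {(ATL, 24), (DEN, 27), (MIA, 1), (MIA, 22), (SEA, 1), (SEA, 11), (SFO, 10), (SFO, 13)}

{(ATL, 24), (DEN, 27), (MIA, 1), (MIA, 22), (SEA, 1), (SEA, 11), (SFO, 10), (SFO, 13)}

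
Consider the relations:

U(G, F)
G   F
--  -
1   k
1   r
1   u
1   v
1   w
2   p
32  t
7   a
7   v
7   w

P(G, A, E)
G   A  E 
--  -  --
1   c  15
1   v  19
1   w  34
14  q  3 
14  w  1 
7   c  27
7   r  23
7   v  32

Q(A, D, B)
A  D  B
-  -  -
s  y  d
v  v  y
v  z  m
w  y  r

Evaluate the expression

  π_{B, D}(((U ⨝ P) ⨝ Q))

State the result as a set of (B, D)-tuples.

U ⋈ P (natural join on G): {(1, k, c, 15), (1, k, v, 19), (1, k, w, 34), (1, r, c, 15), (1, r, v, 19), (1, r, w, 34), (1, u, c, 15), (1, u, v, 19), (1, u, w, 34), (1, v, c, 15), (1, v, v, 19), (1, v, w, 34), (1, w, c, 15), (1, w, v, 19), (1, w, w, 34), (7, a, c, 27), (7, a, r, 23), (7, a, v, 32), (7, v, c, 27), (7, v, r, 23), (7, v, v, 32), (7, w, c, 27), (7, w, r, 23), (7, w, v, 32)}
(U ⨝ P) ⋈ Q (natural join on A): {(1, k, v, 19, v, y), (1, k, v, 19, z, m), (1, k, w, 34, y, r), (1, r, v, 19, v, y), (1, r, v, 19, z, m), (1, r, w, 34, y, r), (1, u, v, 19, v, y), (1, u, v, 19, z, m), (1, u, w, 34, y, r), (1, v, v, 19, v, y), (1, v, v, 19, z, m), (1, v, w, 34, y, r), (1, w, v, 19, v, y), (1, w, v, 19, z, m), (1, w, w, 34, y, r), (7, a, v, 32, v, y), (7, a, v, 32, z, m), (7, v, v, 32, v, y), (7, v, v, 32, z, m), (7, w, v, 32, v, y), (7, w, v, 32, z, m)}
π_{B, D} gives {(m, z), (r, y), (y, v)} (18 duplicate(s) eliminated).

{(m, z), (r, y), (y, v)}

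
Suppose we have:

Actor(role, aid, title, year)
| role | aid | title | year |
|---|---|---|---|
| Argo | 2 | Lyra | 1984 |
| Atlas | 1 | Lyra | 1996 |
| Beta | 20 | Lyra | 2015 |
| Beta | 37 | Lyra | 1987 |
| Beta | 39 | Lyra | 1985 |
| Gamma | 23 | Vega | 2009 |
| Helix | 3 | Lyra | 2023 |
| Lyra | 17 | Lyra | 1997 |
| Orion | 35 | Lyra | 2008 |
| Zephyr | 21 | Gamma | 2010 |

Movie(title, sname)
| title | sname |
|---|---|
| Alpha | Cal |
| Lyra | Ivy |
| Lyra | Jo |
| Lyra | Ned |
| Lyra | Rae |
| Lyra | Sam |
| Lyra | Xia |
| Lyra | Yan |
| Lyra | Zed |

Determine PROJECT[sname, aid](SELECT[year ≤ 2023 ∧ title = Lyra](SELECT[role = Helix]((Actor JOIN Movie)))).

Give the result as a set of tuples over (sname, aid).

{(Ivy, 3), (Jo, 3), (Ned, 3), (Rae, 3), (Sam, 3), (Xia, 3), (Yan, 3), (Zed, 3)}

Joining Actor and Movie on title yields {(Argo, 2, Lyra, 1984, Ivy), (Argo, 2, Lyra, 1984, Jo), (Argo, 2, Lyra, 1984, Ned), (Argo, 2, Lyra, 1984, Rae), (Argo, 2, Lyra, 1984, Sam), (Argo, 2, Lyra, 1984, Xia), (Argo, 2, Lyra, 1984, Yan), (Argo, 2, Lyra, 1984, Zed), (Atlas, 1, Lyra, 1996, Ivy), (Atlas, 1, Lyra, 1996, Jo), (Atlas, 1, Lyra, 1996, Ned), (Atlas, 1, Lyra, 1996, Rae), (Atlas, 1, Lyra, 1996, Sam), (Atlas, 1, Lyra, 1996, Xia), (Atlas, 1, Lyra, 1996, Yan), (Atlas, 1, Lyra, 1996, Zed), (Beta, 20, Lyra, 2015, Ivy), (Beta, 20, Lyra, 2015, Jo), (Beta, 20, Lyra, 2015, Ned), (Beta, 20, Lyra, 2015, Rae), (Beta, 20, Lyra, 2015, Sam), (Beta, 20, Lyra, 2015, Xia), (Beta, 20, Lyra, 2015, Yan), (Beta, 20, Lyra, 2015, Zed), (Beta, 37, Lyra, 1987, Ivy), (Beta, 37, Lyra, 1987, Jo), (Beta, 37, Lyra, 1987, Ned), (Beta, 37, Lyra, 1987, Rae), (Beta, 37, Lyra, 1987, Sam), (Beta, 37, Lyra, 1987, Xia), (Beta, 37, Lyra, 1987, Yan), (Beta, 37, Lyra, 1987, Zed), (Beta, 39, Lyra, 1985, Ivy), (Beta, 39, Lyra, 1985, Jo), (Beta, 39, Lyra, 1985, Ned), (Beta, 39, Lyra, 1985, Rae), (Beta, 39, Lyra, 1985, Sam), (Beta, 39, Lyra, 1985, Xia), (Beta, 39, Lyra, 1985, Yan), (Beta, 39, Lyra, 1985, Zed), (Helix, 3, Lyra, 2023, Ivy), (Helix, 3, Lyra, 2023, Jo), (Helix, 3, Lyra, 2023, Ned), (Helix, 3, Lyra, 2023, Rae), (Helix, 3, Lyra, 2023, Sam), (Helix, 3, Lyra, 2023, Xia), (Helix, 3, Lyra, 2023, Yan), (Helix, 3, Lyra, 2023, Zed), (Lyra, 17, Lyra, 1997, Ivy), (Lyra, 17, Lyra, 1997, Jo), (Lyra, 17, Lyra, 1997, Ned), (Lyra, 17, Lyra, 1997, Rae), (Lyra, 17, Lyra, 1997, Sam), (Lyra, 17, Lyra, 1997, Xia), (Lyra, 17, Lyra, 1997, Yan), (Lyra, 17, Lyra, 1997, Zed), (Orion, 35, Lyra, 2008, Ivy), (Orion, 35, Lyra, 2008, Jo), (Orion, 35, Lyra, 2008, Ned), (Orion, 35, Lyra, 2008, Rae), (Orion, 35, Lyra, 2008, Sam), (Orion, 35, Lyra, 2008, Xia), (Orion, 35, Lyra, 2008, Yan), (Orion, 35, Lyra, 2008, Zed)}.
Selection role = Helix: {(Helix, 3, Lyra, 2023, Ivy), (Helix, 3, Lyra, 2023, Jo), (Helix, 3, Lyra, 2023, Ned), (Helix, 3, Lyra, 2023, Rae), (Helix, 3, Lyra, 2023, Sam), (Helix, 3, Lyra, 2023, Xia), (Helix, 3, Lyra, 2023, Yan), (Helix, 3, Lyra, 2023, Zed)}
Selection year ≤ 2023 ∧ title = Lyra: {(Helix, 3, Lyra, 2023, Ivy), (Helix, 3, Lyra, 2023, Jo), (Helix, 3, Lyra, 2023, Ned), (Helix, 3, Lyra, 2023, Rae), (Helix, 3, Lyra, 2023, Sam), (Helix, 3, Lyra, 2023, Xia), (Helix, 3, Lyra, 2023, Yan), (Helix, 3, Lyra, 2023, Zed)}
Keep only column(s) sname, aid: {(Ivy, 3), (Jo, 3), (Ned, 3), (Rae, 3), (Sam, 3), (Xia, 3), (Yan, 3), (Zed, 3)}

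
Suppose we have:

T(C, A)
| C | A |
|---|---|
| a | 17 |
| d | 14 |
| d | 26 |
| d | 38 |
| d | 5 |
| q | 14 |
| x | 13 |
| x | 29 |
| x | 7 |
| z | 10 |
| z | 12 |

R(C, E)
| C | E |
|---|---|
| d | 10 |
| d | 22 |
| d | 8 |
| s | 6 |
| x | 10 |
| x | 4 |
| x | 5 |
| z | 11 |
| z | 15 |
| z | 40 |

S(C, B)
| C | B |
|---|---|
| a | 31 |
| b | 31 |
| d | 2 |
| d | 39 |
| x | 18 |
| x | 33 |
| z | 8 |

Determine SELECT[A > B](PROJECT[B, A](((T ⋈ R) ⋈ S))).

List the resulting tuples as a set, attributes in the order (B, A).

T ⋈ R (natural join on C): {(d, 14, 10), (d, 14, 22), (d, 14, 8), (d, 26, 10), (d, 26, 22), (d, 26, 8), (d, 38, 10), (d, 38, 22), (d, 38, 8), (d, 5, 10), (d, 5, 22), (d, 5, 8), (x, 13, 10), (x, 13, 4), (x, 13, 5), (x, 29, 10), (x, 29, 4), (x, 29, 5), (x, 7, 10), (x, 7, 4), (x, 7, 5), (z, 10, 11), (z, 10, 15), (z, 10, 40), (z, 12, 11), (z, 12, 15), (z, 12, 40)}
(T ⋈ R) ⋈ S (natural join on C): {(d, 14, 10, 2), (d, 14, 10, 39), (d, 14, 22, 2), (d, 14, 22, 39), (d, 14, 8, 2), (d, 14, 8, 39), (d, 26, 10, 2), (d, 26, 10, 39), (d, 26, 22, 2), (d, 26, 22, 39), (d, 26, 8, 2), (d, 26, 8, 39), (d, 38, 10, 2), (d, 38, 10, 39), (d, 38, 22, 2), (d, 38, 22, 39), (d, 38, 8, 2), (d, 38, 8, 39), (d, 5, 10, 2), (d, 5, 10, 39), (d, 5, 22, 2), (d, 5, 22, 39), (d, 5, 8, 2), (d, 5, 8, 39), (x, 13, 10, 18), (x, 13, 10, 33), (x, 13, 4, 18), (x, 13, 4, 33), (x, 13, 5, 18), (x, 13, 5, 33), (x, 29, 10, 18), (x, 29, 10, 33), (x, 29, 4, 18), (x, 29, 4, 33), (x, 29, 5, 18), (x, 29, 5, 33), (x, 7, 10, 18), (x, 7, 10, 33), (x, 7, 4, 18), (x, 7, 4, 33), (x, 7, 5, 18), (x, 7, 5, 33), (z, 10, 11, 8), (z, 10, 15, 8), (z, 10, 40, 8), (z, 12, 11, 8), (z, 12, 15, 8), (z, 12, 40, 8)}
Projecting to B, A (32 duplicate(s) eliminated): {(18, 13), (18, 29), (18, 7), (2, 14), (2, 26), (2, 38), (2, 5), (33, 13), (33, 29), (33, 7), (39, 14), (39, 26), (39, 38), (39, 5), (8, 10), (8, 12)}
Filtering on A > B leaves {(18, 29), (2, 14), (2, 26), (2, 38), (2, 5), (8, 10), (8, 12)}.

{(18, 29), (2, 14), (2, 26), (2, 38), (2, 5), (8, 10), (8, 12)}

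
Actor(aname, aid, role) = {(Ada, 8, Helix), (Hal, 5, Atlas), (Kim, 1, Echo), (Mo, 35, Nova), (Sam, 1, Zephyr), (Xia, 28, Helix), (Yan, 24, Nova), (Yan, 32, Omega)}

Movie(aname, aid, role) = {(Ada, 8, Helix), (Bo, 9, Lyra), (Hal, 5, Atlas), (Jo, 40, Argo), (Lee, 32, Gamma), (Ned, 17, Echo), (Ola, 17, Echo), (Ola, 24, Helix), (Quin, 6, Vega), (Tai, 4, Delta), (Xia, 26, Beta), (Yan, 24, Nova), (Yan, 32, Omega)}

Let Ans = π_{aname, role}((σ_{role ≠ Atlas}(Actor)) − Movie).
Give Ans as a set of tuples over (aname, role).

Filtering on role ≠ Atlas leaves {(Ada, 8, Helix), (Kim, 1, Echo), (Mo, 35, Nova), (Sam, 1, Zephyr), (Xia, 28, Helix), (Yan, 24, Nova), (Yan, 32, Omega)}.
Set difference of the two operands is {(Kim, 1, Echo), (Mo, 35, Nova), (Sam, 1, Zephyr), (Xia, 28, Helix)}.
π[aname, role]: project onto (aname, role) → {(Kim, Echo), (Mo, Nova), (Sam, Zephyr), (Xia, Helix)}

{(Kim, Echo), (Mo, Nova), (Sam, Zephyr), (Xia, Helix)}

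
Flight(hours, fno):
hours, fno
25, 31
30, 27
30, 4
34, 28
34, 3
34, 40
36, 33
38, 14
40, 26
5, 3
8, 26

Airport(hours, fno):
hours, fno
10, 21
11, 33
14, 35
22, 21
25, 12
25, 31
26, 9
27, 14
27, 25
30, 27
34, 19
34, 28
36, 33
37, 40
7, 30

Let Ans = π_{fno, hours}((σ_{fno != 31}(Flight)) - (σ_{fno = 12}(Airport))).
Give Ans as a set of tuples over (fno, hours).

{(14, 38), (26, 40), (26, 8), (27, 30), (28, 34), (3, 34), (3, 5), (33, 36), (4, 30), (40, 34)}

Selection fno != 31: {(30, 27), (30, 4), (34, 28), (34, 3), (34, 40), (36, 33), (38, 14), (40, 26), (5, 3), (8, 26)}
Selection fno = 12: {(25, 12)}
Set difference of the two operands is {(30, 27), (30, 4), (34, 28), (34, 3), (34, 40), (36, 33), (38, 14), (40, 26), (5, 3), (8, 26)}.
π[fno, hours]: project onto (fno, hours) → {(14, 38), (26, 40), (26, 8), (27, 30), (28, 34), (3, 34), (3, 5), (33, 36), (4, 30), (40, 34)}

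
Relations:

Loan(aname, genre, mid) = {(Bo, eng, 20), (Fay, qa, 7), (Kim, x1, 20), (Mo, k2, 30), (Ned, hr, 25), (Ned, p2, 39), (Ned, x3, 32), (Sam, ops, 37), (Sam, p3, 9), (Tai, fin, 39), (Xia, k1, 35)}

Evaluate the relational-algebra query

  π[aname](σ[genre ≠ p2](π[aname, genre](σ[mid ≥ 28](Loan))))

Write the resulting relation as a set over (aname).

σ[mid ≥ 28]: keep tuples satisfying mid ≥ 28 → {(Mo, k2, 30), (Ned, p2, 39), (Ned, x3, 32), (Sam, ops, 37), (Tai, fin, 39), (Xia, k1, 35)}
π[aname, genre]: project onto (aname, genre) → {(Mo, k2), (Ned, p2), (Ned, x3), (Sam, ops), (Tai, fin), (Xia, k1)}
σ[genre ≠ p2]: keep tuples satisfying genre ≠ p2 → {(Mo, k2), (Ned, x3), (Sam, ops), (Tai, fin), (Xia, k1)}
π[aname]: project onto (aname) → {Mo, Ned, Sam, Tai, Xia}

{Mo, Ned, Sam, Tai, Xia}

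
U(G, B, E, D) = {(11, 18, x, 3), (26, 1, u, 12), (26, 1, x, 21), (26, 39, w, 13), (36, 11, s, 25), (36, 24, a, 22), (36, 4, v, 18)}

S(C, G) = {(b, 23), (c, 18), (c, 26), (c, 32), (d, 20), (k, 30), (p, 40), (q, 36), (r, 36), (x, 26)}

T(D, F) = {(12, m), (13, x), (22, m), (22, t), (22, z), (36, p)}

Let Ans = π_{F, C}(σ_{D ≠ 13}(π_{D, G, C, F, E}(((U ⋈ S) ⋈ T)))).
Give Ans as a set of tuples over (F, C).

Natural join on G: {(26, 1, u, 12, c), (26, 1, u, 12, x), (26, 1, x, 21, c), (26, 1, x, 21, x), (26, 39, w, 13, c), (26, 39, w, 13, x), (36, 11, s, 25, q), (36, 11, s, 25, r), (36, 24, a, 22, q), (36, 24, a, 22, r), (36, 4, v, 18, q), (36, 4, v, 18, r)}
Natural join on D: {(26, 1, u, 12, c, m), (26, 1, u, 12, x, m), (26, 39, w, 13, c, x), (26, 39, w, 13, x, x), (36, 24, a, 22, q, m), (36, 24, a, 22, q, t), (36, 24, a, 22, q, z), (36, 24, a, 22, r, m), (36, 24, a, 22, r, t), (36, 24, a, 22, r, z)}
Keep only column(s) D, G, C, F, E: {(12, 26, c, m, u), (12, 26, x, m, u), (13, 26, c, x, w), (13, 26, x, x, w), (22, 36, q, m, a), (22, 36, q, t, a), (22, 36, q, z, a), (22, 36, r, m, a), (22, 36, r, t, a), (22, 36, r, z, a)}
Filtering on D ≠ 13 leaves {(12, 26, c, m, u), (12, 26, x, m, u), (22, 36, q, m, a), (22, 36, q, t, a), (22, 36, q, z, a), (22, 36, r, m, a), (22, 36, r, t, a), (22, 36, r, z, a)}.
Keep only column(s) F, C: {(m, c), (m, q), (m, r), (m, x), (t, q), (t, r), (z, q), (z, r)}

{(m, c), (m, q), (m, r), (m, x), (t, q), (t, r), (z, q), (z, r)}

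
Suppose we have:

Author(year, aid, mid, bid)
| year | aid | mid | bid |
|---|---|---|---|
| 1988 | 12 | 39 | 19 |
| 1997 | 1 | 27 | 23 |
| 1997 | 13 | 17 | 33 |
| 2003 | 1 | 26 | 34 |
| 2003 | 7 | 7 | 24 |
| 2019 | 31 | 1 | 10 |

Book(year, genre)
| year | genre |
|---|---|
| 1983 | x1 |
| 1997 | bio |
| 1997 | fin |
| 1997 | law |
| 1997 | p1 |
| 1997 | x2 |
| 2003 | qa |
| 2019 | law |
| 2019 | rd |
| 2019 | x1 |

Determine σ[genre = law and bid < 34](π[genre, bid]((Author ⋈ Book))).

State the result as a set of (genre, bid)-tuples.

{(law, 10), (law, 23), (law, 33)}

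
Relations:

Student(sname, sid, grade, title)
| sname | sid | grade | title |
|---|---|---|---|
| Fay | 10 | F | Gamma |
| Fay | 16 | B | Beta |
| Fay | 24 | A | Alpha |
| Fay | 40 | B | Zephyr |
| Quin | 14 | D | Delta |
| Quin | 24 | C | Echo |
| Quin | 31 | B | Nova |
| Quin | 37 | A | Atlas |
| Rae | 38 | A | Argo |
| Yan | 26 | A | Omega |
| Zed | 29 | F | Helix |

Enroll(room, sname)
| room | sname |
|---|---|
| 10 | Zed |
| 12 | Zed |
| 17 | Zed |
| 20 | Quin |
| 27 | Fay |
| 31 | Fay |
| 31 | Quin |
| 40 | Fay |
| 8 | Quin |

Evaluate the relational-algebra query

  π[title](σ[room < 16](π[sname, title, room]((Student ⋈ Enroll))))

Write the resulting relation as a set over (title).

Natural join on sname: {(Fay, 10, F, Gamma, 27), (Fay, 10, F, Gamma, 31), (Fay, 10, F, Gamma, 40), (Fay, 16, B, Beta, 27), (Fay, 16, B, Beta, 31), (Fay, 16, B, Beta, 40), (Fay, 24, A, Alpha, 27), (Fay, 24, A, Alpha, 31), (Fay, 24, A, Alpha, 40), (Fay, 40, B, Zephyr, 27), (Fay, 40, B, Zephyr, 31), (Fay, 40, B, Zephyr, 40), (Quin, 14, D, Delta, 20), (Quin, 14, D, Delta, 31), (Quin, 14, D, Delta, 8), (Quin, 24, C, Echo, 20), (Quin, 24, C, Echo, 31), (Quin, 24, C, Echo, 8), (Quin, 31, B, Nova, 20), (Quin, 31, B, Nova, 31), (Quin, 31, B, Nova, 8), (Quin, 37, A, Atlas, 20), (Quin, 37, A, Atlas, 31), (Quin, 37, A, Atlas, 8), (Zed, 29, F, Helix, 10), (Zed, 29, F, Helix, 12), (Zed, 29, F, Helix, 17)}
Keep only column(s) sname, title, room: {(Fay, Alpha, 27), (Fay, Alpha, 31), (Fay, Alpha, 40), (Fay, Beta, 27), (Fay, Beta, 31), (Fay, Beta, 40), (Fay, Gamma, 27), (Fay, Gamma, 31), (Fay, Gamma, 40), (Fay, Zephyr, 27), (Fay, Zephyr, 31), (Fay, Zephyr, 40), (Quin, Atlas, 20), (Quin, Atlas, 31), (Quin, Atlas, 8), (Quin, Delta, 20), (Quin, Delta, 31), (Quin, Delta, 8), (Quin, Echo, 20), (Quin, Echo, 31), (Quin, Echo, 8), (Quin, Nova, 20), (Quin, Nova, 31), (Quin, Nova, 8), (Zed, Helix, 10), (Zed, Helix, 12), (Zed, Helix, 17)}
σ[room < 16]: keep tuples satisfying room < 16 → {(Quin, Atlas, 8), (Quin, Delta, 8), (Quin, Echo, 8), (Quin, Nova, 8), (Zed, Helix, 10), (Zed, Helix, 12)}
Keep only column(s) title (1 duplicate(s) eliminated): {Atlas, Delta, Echo, Helix, Nova}

{Atlas, Delta, Echo, Helix, Nova}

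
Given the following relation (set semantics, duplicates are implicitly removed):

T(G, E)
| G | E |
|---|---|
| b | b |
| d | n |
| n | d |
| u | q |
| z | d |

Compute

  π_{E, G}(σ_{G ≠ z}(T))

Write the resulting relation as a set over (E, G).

{(b, b), (d, n), (n, d), (q, u)}

Apply σ_{G ≠ z}; surviving tuples: {(b, b), (d, n), (n, d), (u, q)}
π_{E, G} gives {(b, b), (d, n), (n, d), (q, u)}.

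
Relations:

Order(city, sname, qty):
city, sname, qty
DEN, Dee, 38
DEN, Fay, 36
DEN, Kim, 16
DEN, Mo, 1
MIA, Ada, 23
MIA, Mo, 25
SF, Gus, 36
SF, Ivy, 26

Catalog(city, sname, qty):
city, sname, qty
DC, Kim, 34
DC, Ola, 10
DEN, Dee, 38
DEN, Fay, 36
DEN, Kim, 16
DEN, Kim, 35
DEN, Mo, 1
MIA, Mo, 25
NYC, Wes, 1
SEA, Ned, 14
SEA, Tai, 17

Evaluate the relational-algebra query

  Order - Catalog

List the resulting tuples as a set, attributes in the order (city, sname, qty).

{(MIA, Ada, 23), (SF, Gus, 36), (SF, Ivy, 26)}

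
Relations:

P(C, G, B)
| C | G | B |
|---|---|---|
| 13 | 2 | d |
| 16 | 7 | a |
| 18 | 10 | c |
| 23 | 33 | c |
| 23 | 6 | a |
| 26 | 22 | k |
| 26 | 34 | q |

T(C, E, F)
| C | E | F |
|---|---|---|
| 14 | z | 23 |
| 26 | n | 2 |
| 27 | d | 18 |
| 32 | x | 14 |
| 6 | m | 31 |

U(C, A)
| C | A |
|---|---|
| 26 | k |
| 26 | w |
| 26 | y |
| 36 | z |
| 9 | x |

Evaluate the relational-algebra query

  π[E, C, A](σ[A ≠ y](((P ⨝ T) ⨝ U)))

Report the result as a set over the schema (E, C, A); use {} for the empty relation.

{(n, 26, k), (n, 26, w)}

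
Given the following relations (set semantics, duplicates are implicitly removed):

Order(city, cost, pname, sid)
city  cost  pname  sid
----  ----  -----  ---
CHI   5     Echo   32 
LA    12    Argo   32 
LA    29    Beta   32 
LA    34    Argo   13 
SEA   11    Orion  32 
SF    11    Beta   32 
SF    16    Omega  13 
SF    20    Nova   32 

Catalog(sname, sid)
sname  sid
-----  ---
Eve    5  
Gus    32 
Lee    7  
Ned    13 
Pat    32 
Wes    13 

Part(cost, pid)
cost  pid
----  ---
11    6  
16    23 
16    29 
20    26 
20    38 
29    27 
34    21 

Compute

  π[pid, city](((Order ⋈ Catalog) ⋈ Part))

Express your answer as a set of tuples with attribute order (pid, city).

{(21, LA), (23, SF), (26, SF), (27, LA), (29, SF), (38, SF), (6, SEA), (6, SF)}

Order ⋈ Catalog (natural join on sid): {(CHI, 5, Echo, 32, Gus), (CHI, 5, Echo, 32, Pat), (LA, 12, Argo, 32, Gus), (LA, 12, Argo, 32, Pat), (LA, 29, Beta, 32, Gus), (LA, 29, Beta, 32, Pat), (LA, 34, Argo, 13, Ned), (LA, 34, Argo, 13, Wes), (SEA, 11, Orion, 32, Gus), (SEA, 11, Orion, 32, Pat), (SF, 11, Beta, 32, Gus), (SF, 11, Beta, 32, Pat), (SF, 16, Omega, 13, Ned), (SF, 16, Omega, 13, Wes), (SF, 20, Nova, 32, Gus), (SF, 20, Nova, 32, Pat)}
(Order ⋈ Catalog) ⋈ Part (natural join on cost): {(LA, 29, Beta, 32, Gus, 27), (LA, 29, Beta, 32, Pat, 27), (LA, 34, Argo, 13, Ned, 21), (LA, 34, Argo, 13, Wes, 21), (SEA, 11, Orion, 32, Gus, 6), (SEA, 11, Orion, 32, Pat, 6), (SF, 11, Beta, 32, Gus, 6), (SF, 11, Beta, 32, Pat, 6), (SF, 16, Omega, 13, Ned, 23), (SF, 16, Omega, 13, Ned, 29), (SF, 16, Omega, 13, Wes, 23), (SF, 16, Omega, 13, Wes, 29), (SF, 20, Nova, 32, Gus, 26), (SF, 20, Nova, 32, Gus, 38), (SF, 20, Nova, 32, Pat, 26), (SF, 20, Nova, 32, Pat, 38)}
Projecting to pid, city (8 duplicate(s) eliminated): {(21, LA), (23, SF), (26, SF), (27, LA), (29, SF), (38, SF), (6, SEA), (6, SF)}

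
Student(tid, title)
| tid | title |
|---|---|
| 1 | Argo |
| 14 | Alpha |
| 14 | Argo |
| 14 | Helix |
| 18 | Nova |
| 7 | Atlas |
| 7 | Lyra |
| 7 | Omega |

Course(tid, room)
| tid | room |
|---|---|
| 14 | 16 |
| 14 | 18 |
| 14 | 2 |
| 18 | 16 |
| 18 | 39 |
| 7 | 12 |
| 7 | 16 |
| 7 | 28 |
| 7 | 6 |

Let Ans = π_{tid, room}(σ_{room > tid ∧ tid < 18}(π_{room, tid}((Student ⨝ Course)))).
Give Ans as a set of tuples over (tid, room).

{(14, 16), (14, 18), (7, 12), (7, 16), (7, 28)}

Natural join on tid: {(14, Alpha, 16), (14, Alpha, 18), (14, Alpha, 2), (14, Argo, 16), (14, Argo, 18), (14, Argo, 2), (14, Helix, 16), (14, Helix, 18), (14, Helix, 2), (18, Nova, 16), (18, Nova, 39), (7, Atlas, 12), (7, Atlas, 16), (7, Atlas, 28), (7, Atlas, 6), (7, Lyra, 12), (7, Lyra, 16), (7, Lyra, 28), (7, Lyra, 6), (7, Omega, 12), (7, Omega, 16), (7, Omega, 28), (7, Omega, 6)}
π_{room, tid} gives {(12, 7), (16, 14), (16, 18), (16, 7), (18, 14), (2, 14), (28, 7), (39, 18), (6, 7)} (14 duplicate(s) eliminated).
σ[room > tid ∧ tid < 18]: keep tuples satisfying room > tid ∧ tid < 18 → {(12, 7), (16, 14), (16, 7), (18, 14), (28, 7)}
π_{tid, room} gives {(14, 16), (14, 18), (7, 12), (7, 16), (7, 28)}.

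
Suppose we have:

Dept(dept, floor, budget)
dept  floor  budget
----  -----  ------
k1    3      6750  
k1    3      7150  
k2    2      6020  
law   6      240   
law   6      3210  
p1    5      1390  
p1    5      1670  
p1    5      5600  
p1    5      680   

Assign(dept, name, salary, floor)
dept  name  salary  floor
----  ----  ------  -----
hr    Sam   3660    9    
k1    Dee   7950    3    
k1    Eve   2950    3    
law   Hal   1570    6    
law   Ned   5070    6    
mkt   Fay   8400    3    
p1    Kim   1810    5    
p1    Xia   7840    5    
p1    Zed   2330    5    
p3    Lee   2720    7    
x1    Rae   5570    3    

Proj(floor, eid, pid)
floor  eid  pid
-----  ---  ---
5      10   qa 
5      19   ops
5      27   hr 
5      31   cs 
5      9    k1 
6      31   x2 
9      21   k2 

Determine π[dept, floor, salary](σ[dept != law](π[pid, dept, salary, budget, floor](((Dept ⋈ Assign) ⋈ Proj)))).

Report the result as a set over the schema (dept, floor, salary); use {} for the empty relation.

{(p1, 5, 1810), (p1, 5, 2330), (p1, 5, 7840)}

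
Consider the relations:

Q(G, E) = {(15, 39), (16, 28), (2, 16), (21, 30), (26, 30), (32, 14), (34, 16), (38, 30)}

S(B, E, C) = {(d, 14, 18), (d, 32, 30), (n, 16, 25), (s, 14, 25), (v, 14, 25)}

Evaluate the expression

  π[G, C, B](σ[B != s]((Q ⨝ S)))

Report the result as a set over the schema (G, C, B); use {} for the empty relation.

{(2, 25, n), (32, 18, d), (32, 25, v), (34, 25, n)}

Q ⋈ S (natural join on E): {(2, 16, n, 25), (32, 14, d, 18), (32, 14, s, 25), (32, 14, v, 25), (34, 16, n, 25)}
Selection B != s: {(2, 16, n, 25), (32, 14, d, 18), (32, 14, v, 25), (34, 16, n, 25)}
π_{G, C, B} gives {(2, 25, n), (32, 18, d), (32, 25, v), (34, 25, n)}.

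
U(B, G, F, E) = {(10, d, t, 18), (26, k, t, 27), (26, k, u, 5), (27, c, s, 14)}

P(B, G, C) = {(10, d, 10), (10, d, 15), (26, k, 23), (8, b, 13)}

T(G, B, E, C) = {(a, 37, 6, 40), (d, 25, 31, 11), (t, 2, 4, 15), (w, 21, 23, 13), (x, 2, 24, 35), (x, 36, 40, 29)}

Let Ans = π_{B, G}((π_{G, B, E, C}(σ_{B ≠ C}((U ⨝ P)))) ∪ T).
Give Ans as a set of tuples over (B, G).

{(10, d), (2, t), (2, x), (21, w), (25, d), (26, k), (36, x), (37, a)}

Joining U and P on B, G yields {(10, d, t, 18, 10), (10, d, t, 18, 15), (26, k, t, 27, 23), (26, k, u, 5, 23)}.
Apply σ_{B ≠ C}; surviving tuples: {(10, d, t, 18, 15), (26, k, t, 27, 23), (26, k, u, 5, 23)}
π[G, B, E, C]: project onto (G, B, E, C) → {(d, 10, 18, 15), (k, 26, 27, 23), (k, 26, 5, 23)}
Union: {(d, 10, 18, 15), (k, 26, 27, 23), (k, 26, 5, 23)} with {(a, 37, 6, 40), (d, 25, 31, 11), (t, 2, 4, 15), (w, 21, 23, 13), (x, 2, 24, 35), (x, 36, 40, 29)} → {(a, 37, 6, 40), (d, 10, 18, 15), (d, 25, 31, 11), (k, 26, 27, 23), (k, 26, 5, 23), (t, 2, 4, 15), (w, 21, 23, 13), (x, 2, 24, 35), (x, 36, 40, 29)}
π[B, G]: project onto (B, G) (1 duplicate(s) eliminated) → {(10, d), (2, t), (2, x), (21, w), (25, d), (26, k), (36, x), (37, a)}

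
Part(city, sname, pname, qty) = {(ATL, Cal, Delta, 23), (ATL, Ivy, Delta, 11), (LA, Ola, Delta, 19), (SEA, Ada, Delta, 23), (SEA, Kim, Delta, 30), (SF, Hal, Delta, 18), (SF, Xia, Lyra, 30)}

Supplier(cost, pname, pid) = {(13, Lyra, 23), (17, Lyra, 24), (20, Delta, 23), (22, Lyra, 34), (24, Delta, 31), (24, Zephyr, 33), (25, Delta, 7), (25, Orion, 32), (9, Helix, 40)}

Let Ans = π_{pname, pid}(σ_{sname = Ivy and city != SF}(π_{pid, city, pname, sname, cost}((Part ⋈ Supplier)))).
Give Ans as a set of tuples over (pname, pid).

Joining Part and Supplier on pname yields {(ATL, Cal, Delta, 23, 20, 23), (ATL, Cal, Delta, 23, 24, 31), (ATL, Cal, Delta, 23, 25, 7), (ATL, Ivy, Delta, 11, 20, 23), (ATL, Ivy, Delta, 11, 24, 31), (ATL, Ivy, Delta, 11, 25, 7), (LA, Ola, Delta, 19, 20, 23), (LA, Ola, Delta, 19, 24, 31), (LA, Ola, Delta, 19, 25, 7), (SEA, Ada, Delta, 23, 20, 23), (SEA, Ada, Delta, 23, 24, 31), (SEA, Ada, Delta, 23, 25, 7), (SEA, Kim, Delta, 30, 20, 23), (SEA, Kim, Delta, 30, 24, 31), (SEA, Kim, Delta, 30, 25, 7), (SF, Hal, Delta, 18, 20, 23), (SF, Hal, Delta, 18, 24, 31), (SF, Hal, Delta, 18, 25, 7), (SF, Xia, Lyra, 30, 13, 23), (SF, Xia, Lyra, 30, 17, 24), (SF, Xia, Lyra, 30, 22, 34)}.
π_{pid, city, pname, sname, cost} gives {(23, ATL, Delta, Cal, 20), (23, ATL, Delta, Ivy, 20), (23, LA, Delta, Ola, 20), (23, SEA, Delta, Ada, 20), (23, SEA, Delta, Kim, 20), (23, SF, Delta, Hal, 20), (23, SF, Lyra, Xia, 13), (24, SF, Lyra, Xia, 17), (31, ATL, Delta, Cal, 24), (31, ATL, Delta, Ivy, 24), (31, LA, Delta, Ola, 24), (31, SEA, Delta, Ada, 24), (31, SEA, Delta, Kim, 24), (31, SF, Delta, Hal, 24), (34, SF, Lyra, Xia, 22), (7, ATL, Delta, Cal, 25), (7, ATL, Delta, Ivy, 25), (7, LA, Delta, Ola, 25), (7, SEA, Delta, Ada, 25), (7, SEA, Delta, Kim, 25), (7, SF, Delta, Hal, 25)}.
σ[sname = Ivy and city != SF]: keep tuples satisfying sname = Ivy and city != SF → {(23, ATL, Delta, Ivy, 20), (31, ATL, Delta, Ivy, 24), (7, ATL, Delta, Ivy, 25)}
π_{pname, pid} gives {(Delta, 23), (Delta, 31), (Delta, 7)}.

{(Delta, 23), (Delta, 31), (Delta, 7)}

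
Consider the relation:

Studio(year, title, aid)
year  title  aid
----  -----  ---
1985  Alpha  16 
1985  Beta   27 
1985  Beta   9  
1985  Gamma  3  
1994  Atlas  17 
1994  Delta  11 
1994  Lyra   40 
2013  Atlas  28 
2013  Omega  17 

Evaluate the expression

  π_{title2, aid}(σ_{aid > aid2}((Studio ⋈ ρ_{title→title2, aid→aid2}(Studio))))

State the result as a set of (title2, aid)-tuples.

{(Alpha, 27), (Atlas, 40), (Beta, 16), (Beta, 27), (Delta, 17), (Delta, 40), (Gamma, 16), (Gamma, 27), (Gamma, 9), (Omega, 28)}

ρ[title→title2, aid→aid2]: schema becomes (year, title2, aid2); tuples unchanged.
Natural join on year: {(1985, Alpha, 16, Alpha, 16), (1985, Alpha, 16, Beta, 27), (1985, Alpha, 16, Beta, 9), (1985, Alpha, 16, Gamma, 3), (1985, Beta, 27, Alpha, 16), (1985, Beta, 27, Beta, 27), (1985, Beta, 27, Beta, 9), (1985, Beta, 27, Gamma, 3), (1985, Beta, 9, Alpha, 16), (1985, Beta, 9, Beta, 27), (1985, Beta, 9, Beta, 9), (1985, Beta, 9, Gamma, 3), (1985, Gamma, 3, Alpha, 16), (1985, Gamma, 3, Beta, 27), (1985, Gamma, 3, Beta, 9), (1985, Gamma, 3, Gamma, 3), (1994, Atlas, 17, Atlas, 17), (1994, Atlas, 17, Delta, 11), (1994, Atlas, 17, Lyra, 40), (1994, Delta, 11, Atlas, 17), (1994, Delta, 11, Delta, 11), (1994, Delta, 11, Lyra, 40), (1994, Lyra, 40, Atlas, 17), (1994, Lyra, 40, Delta, 11), (1994, Lyra, 40, Lyra, 40), (2013, Atlas, 28, Atlas, 28), (2013, Atlas, 28, Omega, 17), (2013, Omega, 17, Atlas, 28), (2013, Omega, 17, Omega, 17)}
Filtering on aid > aid2 leaves {(1985, Alpha, 16, Beta, 9), (1985, Alpha, 16, Gamma, 3), (1985, Beta, 27, Alpha, 16), (1985, Beta, 27, Beta, 9), (1985, Beta, 27, Gamma, 3), (1985, Beta, 9, Gamma, 3), (1994, Atlas, 17, Delta, 11), (1994, Lyra, 40, Atlas, 17), (1994, Lyra, 40, Delta, 11), (2013, Atlas, 28, Omega, 17)}.
Projecting to title2, aid: {(Alpha, 27), (Atlas, 40), (Beta, 16), (Beta, 27), (Delta, 17), (Delta, 40), (Gamma, 16), (Gamma, 27), (Gamma, 9), (Omega, 28)}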